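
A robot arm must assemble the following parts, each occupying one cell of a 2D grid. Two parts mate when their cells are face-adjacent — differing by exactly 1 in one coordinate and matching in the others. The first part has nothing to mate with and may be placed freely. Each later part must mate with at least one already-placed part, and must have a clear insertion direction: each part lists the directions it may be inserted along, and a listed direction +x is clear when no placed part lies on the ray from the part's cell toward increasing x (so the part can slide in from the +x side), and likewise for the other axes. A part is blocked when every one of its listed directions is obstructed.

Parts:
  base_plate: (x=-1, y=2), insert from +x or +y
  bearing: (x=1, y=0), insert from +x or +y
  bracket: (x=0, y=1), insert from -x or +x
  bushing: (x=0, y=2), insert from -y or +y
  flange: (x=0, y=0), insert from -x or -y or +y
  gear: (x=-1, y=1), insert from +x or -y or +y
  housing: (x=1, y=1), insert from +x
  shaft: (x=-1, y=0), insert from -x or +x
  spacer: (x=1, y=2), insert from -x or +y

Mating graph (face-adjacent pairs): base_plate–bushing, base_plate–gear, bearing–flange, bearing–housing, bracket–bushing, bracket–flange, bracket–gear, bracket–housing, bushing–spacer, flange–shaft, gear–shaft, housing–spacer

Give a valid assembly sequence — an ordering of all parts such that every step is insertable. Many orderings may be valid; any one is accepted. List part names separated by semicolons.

1. base_plate@(-1, 2) [+x clear] — {base_plate}
2. bushing@(0, 2) [-y clear] — {base_plate, bushing}
3. spacer@(1, 2) [+y clear] — {base_plate, bushing, spacer}
4. gear@(-1, 1) [+x clear] — {base_plate, bushing, gear, spacer}
5. shaft@(-1, 0) [-x clear] — {base_plate, bushing, gear, shaft, spacer}
6. flange@(0, 0) [-y clear] — {base_plate, bushing, flange, gear, shaft, spacer}
7. bracket@(0, 1) [+x clear] — {base_plate, bracket, bushing, flange, gear, shaft, spacer}
8. housing@(1, 1) [+x clear] — {base_plate, bracket, bushing, flange, gear, housing, shaft, spacer}
9. bearing@(1, 0) [+x clear] — {base_plate, bearing, bracket, bushing, flange, gear, housing, shaft, spacer}

base_plate; bushing; spacer; gear; shaft; flange; bracket; housing; bearing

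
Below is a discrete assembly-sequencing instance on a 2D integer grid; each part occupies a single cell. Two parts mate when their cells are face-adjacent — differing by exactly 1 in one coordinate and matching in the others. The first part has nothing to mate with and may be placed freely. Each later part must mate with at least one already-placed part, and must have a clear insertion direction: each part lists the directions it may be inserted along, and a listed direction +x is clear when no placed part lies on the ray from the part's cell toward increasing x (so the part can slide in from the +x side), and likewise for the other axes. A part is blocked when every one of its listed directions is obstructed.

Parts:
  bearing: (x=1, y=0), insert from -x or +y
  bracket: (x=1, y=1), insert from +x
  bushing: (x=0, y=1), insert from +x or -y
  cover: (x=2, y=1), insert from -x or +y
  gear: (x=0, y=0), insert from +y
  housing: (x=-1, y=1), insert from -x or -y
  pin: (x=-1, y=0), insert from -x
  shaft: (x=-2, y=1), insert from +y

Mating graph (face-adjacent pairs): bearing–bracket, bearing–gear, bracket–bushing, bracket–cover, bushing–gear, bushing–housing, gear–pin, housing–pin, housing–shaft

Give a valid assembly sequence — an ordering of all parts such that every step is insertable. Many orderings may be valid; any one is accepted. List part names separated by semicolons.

1. bearing@(1, 0) [-x clear] — {bearing}
2. gear@(0, 0) [+y clear] — {bearing, gear}
3. pin@(-1, 0) [-x clear] — {bearing, gear, pin}
4. housing@(-1, 1) [-x clear] — {bearing, gear, housing, pin}
5. shaft@(-2, 1) [+y clear] — {bearing, gear, housing, pin, shaft}
6. bushing@(0, 1) [+x clear] — {bearing, bushing, gear, housing, pin, shaft}
7. bracket@(1, 1) [+x clear] — {bearing, bracket, bushing, gear, housing, pin, shaft}
8. cover@(2, 1) [+y clear] — {bearing, bracket, bushing, cover, gear, housing, pin, shaft}

bearing; gear; pin; housing; shaft; bushing; bracket; cover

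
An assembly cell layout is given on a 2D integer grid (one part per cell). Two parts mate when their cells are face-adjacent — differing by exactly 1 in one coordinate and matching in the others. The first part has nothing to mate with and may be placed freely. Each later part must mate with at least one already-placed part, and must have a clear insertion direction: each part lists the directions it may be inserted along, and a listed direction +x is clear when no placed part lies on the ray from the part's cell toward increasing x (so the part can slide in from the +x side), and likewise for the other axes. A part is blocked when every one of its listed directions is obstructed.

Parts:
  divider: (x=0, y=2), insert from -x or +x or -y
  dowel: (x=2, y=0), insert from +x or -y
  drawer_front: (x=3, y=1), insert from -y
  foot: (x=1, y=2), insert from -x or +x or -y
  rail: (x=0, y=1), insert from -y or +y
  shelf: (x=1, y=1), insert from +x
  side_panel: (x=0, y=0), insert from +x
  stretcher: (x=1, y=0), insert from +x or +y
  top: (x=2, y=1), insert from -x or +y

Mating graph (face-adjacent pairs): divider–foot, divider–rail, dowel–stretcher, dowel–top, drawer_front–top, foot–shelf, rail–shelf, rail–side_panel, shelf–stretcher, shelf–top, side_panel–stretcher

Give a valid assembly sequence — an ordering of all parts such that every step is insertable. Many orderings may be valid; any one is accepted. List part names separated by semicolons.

1. divider@(0, 2) [-x clear] — {divider}
2. foot@(1, 2) [+x clear] — {divider, foot}
3. rail@(0, 1) [-y clear] — {divider, foot, rail}
4. shelf@(1, 1) [+x clear] — {divider, foot, rail, shelf}
5. side_panel@(0, 0) [+x clear] — {divider, foot, rail, shelf, side_panel}
6. stretcher@(1, 0) [+x clear] — {divider, foot, rail, shelf, side_panel, stretcher}
7. dowel@(2, 0) [+x clear] — {divider, dowel, foot, rail, shelf, side_panel, stretcher}
8. top@(2, 1) [+y clear] — {divider, dowel, foot, rail, shelf, side_panel, stretcher, top}
9. drawer_front@(3, 1) [-y clear] — {divider, dowel, drawer_front, foot, rail, shelf, side_panel, stretcher, top}

divider; foot; rail; shelf; side_panel; stretcher; dowel; top; drawer_front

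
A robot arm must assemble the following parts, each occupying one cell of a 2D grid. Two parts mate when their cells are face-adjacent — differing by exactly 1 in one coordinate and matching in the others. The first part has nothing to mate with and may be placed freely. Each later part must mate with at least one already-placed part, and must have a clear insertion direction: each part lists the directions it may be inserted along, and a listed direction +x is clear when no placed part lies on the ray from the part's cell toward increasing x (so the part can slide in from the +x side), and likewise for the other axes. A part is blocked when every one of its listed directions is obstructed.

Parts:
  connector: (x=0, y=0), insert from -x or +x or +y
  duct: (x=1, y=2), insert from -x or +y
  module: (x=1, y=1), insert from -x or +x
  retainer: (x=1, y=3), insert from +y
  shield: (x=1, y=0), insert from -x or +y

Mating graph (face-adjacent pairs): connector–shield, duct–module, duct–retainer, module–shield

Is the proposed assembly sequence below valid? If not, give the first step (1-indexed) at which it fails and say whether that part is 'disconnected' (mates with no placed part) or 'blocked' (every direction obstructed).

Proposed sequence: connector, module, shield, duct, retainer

1. connector@(0, 0) [-x clear] — {connector}
2. module@(1, 1) — no placed neighbour ⇒ disconnected

Invalid at step 2 (disconnected)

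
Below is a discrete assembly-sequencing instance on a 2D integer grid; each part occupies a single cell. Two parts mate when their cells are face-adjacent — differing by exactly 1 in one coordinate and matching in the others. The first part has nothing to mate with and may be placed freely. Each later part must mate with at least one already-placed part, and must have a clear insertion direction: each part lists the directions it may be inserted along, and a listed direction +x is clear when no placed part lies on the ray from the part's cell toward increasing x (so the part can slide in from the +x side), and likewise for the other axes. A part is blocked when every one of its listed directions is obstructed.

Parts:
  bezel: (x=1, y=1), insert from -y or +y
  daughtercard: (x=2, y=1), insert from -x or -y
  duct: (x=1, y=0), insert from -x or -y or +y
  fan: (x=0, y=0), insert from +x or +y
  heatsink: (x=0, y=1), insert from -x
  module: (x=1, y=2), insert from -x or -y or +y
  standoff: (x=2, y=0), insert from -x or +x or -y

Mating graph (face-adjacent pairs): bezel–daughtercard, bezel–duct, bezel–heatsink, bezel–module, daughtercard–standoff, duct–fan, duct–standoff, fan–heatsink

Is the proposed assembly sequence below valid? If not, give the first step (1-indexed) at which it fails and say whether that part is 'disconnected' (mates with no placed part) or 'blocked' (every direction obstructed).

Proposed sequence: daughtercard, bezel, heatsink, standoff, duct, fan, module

Invalid at step 6 (blocked)

1. daughtercard@(2, 1) [-x clear] — {daughtercard}
2. bezel@(1, 1) [-y clear] — {bezel, daughtercard}
3. heatsink@(0, 1) [-x clear] — {bezel, daughtercard, heatsink}
4. standoff@(2, 0) [-x clear] — {bezel, daughtercard, heatsink, standoff}
5. duct@(1, 0) [-x clear] — {bezel, daughtercard, duct, heatsink, standoff}
6. fan@(0, 0) — +x/+y all obstructed ⇒ blocked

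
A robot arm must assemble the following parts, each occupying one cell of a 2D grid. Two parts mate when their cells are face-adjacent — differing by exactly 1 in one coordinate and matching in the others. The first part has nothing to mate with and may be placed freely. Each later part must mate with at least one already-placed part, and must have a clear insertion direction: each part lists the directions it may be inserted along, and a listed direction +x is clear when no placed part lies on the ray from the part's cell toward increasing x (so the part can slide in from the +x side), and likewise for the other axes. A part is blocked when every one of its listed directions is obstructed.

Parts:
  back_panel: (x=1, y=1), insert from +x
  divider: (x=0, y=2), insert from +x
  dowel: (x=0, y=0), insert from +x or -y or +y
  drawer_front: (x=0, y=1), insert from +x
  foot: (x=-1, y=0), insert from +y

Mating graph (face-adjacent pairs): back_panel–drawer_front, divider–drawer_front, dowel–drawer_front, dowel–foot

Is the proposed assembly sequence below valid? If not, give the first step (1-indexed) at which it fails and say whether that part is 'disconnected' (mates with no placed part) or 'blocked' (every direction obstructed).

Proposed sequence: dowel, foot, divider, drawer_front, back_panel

Invalid at step 3 (disconnected)

1. dowel@(0, 0) [+x clear] — {dowel}
2. foot@(-1, 0) [+y clear] — {dowel, foot}
3. divider@(0, 2) — no placed neighbour ⇒ disconnected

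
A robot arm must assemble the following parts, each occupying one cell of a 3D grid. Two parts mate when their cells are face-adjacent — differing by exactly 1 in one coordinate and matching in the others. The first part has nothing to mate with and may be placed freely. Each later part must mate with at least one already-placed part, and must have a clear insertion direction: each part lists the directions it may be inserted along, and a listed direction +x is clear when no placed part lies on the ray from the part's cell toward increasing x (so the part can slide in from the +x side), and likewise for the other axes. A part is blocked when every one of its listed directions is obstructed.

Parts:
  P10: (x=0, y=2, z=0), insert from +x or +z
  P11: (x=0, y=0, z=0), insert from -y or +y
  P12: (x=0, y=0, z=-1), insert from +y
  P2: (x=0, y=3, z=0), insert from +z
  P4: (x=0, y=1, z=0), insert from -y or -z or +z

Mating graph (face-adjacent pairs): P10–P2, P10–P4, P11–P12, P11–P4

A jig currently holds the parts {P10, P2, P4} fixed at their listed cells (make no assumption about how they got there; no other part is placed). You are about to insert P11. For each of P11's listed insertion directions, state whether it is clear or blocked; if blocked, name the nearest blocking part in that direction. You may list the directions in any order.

-y: ray from P11(0, 0, 0) has no placed part ⇒ clear
+y: nearest on ray is P4@(0, 1, 0) ⇒ blocked

+y: blocked by P4; -y: clear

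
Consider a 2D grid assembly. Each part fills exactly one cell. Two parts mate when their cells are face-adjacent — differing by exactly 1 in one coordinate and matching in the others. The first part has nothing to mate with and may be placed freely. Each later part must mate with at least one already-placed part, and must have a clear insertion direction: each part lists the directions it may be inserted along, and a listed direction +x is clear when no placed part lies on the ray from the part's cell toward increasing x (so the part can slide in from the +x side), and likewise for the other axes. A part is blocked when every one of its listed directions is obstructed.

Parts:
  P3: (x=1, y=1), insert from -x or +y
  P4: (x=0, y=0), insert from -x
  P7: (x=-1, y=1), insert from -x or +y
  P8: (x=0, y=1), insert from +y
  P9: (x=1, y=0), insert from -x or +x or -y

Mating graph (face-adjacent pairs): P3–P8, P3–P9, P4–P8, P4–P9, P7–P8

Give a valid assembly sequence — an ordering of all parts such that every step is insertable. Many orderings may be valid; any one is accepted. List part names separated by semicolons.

P3; P9; P4; P8; P7

1. P3@(1, 1) [-x clear] — {P3}
2. P9@(1, 0) [-x clear] — {P3, P9}
3. P4@(0, 0) [-x clear] — {P3, P4, P9}
4. P8@(0, 1) [+y clear] — {P3, P4, P8, P9}
5. P7@(-1, 1) [-x clear] — {P3, P4, P7, P8, P9}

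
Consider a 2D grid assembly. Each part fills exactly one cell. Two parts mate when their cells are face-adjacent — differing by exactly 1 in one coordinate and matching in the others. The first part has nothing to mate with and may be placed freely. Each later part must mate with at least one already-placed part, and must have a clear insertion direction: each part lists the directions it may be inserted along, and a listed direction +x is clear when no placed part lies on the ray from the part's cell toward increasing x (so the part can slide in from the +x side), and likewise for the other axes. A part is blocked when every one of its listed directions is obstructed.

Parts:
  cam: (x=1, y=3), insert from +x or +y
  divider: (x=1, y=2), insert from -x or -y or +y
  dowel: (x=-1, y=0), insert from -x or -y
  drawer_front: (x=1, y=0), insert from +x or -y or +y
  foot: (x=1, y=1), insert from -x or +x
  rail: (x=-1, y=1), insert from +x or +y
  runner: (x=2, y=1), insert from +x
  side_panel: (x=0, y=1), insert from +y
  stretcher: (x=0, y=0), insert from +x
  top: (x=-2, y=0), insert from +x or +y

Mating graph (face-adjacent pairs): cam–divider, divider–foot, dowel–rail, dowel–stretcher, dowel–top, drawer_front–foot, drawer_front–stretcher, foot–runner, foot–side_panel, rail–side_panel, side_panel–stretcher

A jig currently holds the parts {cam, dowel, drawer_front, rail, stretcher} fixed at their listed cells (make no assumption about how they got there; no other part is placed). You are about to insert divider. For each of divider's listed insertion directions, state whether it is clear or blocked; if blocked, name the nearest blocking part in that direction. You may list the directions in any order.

+y: blocked by cam; -x: clear; -y: blocked by drawer_front

-x: ray from divider(1, 2) has no placed part ⇒ clear
-y: nearest on ray is drawer_front@(1, 0) ⇒ blocked
+y: nearest on ray is cam@(1, 3) ⇒ blocked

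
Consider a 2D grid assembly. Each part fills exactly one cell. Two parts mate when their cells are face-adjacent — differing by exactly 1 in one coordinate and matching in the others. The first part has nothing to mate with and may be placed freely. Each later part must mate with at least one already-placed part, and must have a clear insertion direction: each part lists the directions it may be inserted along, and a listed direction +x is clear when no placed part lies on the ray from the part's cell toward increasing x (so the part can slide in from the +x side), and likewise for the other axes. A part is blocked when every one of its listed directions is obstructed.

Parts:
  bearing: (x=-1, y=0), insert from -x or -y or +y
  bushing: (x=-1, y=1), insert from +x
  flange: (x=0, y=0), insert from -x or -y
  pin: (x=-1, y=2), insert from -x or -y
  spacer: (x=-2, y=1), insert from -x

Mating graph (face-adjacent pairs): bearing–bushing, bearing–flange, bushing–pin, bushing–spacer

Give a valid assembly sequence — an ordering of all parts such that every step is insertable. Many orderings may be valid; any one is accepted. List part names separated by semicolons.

1. bearing@(-1, 0) [-x clear] — {bearing}
2. bushing@(-1, 1) [+x clear] — {bearing, bushing}
3. pin@(-1, 2) [-x clear] — {bearing, bushing, pin}
4. spacer@(-2, 1) [-x clear] — {bearing, bushing, pin, spacer}
5. flange@(0, 0) [-y clear] — {bearing, bushing, flange, pin, spacer}

bearing; bushing; pin; spacer; flange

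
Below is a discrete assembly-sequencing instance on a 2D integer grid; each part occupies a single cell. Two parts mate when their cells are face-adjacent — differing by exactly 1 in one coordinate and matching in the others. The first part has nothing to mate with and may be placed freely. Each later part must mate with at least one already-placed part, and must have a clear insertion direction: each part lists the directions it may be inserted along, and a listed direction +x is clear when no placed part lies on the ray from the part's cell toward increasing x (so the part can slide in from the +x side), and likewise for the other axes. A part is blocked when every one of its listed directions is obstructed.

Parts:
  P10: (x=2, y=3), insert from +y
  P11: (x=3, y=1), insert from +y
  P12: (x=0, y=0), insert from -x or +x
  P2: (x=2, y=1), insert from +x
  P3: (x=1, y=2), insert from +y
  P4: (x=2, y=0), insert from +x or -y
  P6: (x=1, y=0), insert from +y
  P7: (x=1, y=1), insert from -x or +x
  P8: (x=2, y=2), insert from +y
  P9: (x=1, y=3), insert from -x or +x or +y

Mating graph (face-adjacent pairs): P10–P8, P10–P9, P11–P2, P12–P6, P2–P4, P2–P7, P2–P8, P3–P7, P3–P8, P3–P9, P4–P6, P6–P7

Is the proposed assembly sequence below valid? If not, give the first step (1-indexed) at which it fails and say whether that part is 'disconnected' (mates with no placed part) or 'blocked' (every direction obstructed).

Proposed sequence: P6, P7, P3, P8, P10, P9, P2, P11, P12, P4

Valid

1. P6@(1, 0) [+y clear] — {P6}
2. P7@(1, 1) [-x clear] — {P6, P7}
3. P3@(1, 2) [+y clear] — {P3, P6, P7}
4. P8@(2, 2) [+y clear] — {P3, P6, P7, P8}
5. P10@(2, 3) [+y clear] — {P10, P3, P6, P7, P8}
6. P9@(1, 3) [-x clear] — {P10, P3, P6, P7, P8, P9}
7. P2@(2, 1) [+x clear] — {P10, P2, P3, P6, P7, P8, P9}
8. P11@(3, 1) [+y clear] — {P10, P11, P2, P3, P6, P7, P8, P9}
9. P12@(0, 0) [-x clear] — {P10, P11, P12, P2, P3, P6, P7, P8, P9}
10. P4@(2, 0) [+x clear] — {P10, P11, P12, P2, P3, P4, P6, P7, P8, P9}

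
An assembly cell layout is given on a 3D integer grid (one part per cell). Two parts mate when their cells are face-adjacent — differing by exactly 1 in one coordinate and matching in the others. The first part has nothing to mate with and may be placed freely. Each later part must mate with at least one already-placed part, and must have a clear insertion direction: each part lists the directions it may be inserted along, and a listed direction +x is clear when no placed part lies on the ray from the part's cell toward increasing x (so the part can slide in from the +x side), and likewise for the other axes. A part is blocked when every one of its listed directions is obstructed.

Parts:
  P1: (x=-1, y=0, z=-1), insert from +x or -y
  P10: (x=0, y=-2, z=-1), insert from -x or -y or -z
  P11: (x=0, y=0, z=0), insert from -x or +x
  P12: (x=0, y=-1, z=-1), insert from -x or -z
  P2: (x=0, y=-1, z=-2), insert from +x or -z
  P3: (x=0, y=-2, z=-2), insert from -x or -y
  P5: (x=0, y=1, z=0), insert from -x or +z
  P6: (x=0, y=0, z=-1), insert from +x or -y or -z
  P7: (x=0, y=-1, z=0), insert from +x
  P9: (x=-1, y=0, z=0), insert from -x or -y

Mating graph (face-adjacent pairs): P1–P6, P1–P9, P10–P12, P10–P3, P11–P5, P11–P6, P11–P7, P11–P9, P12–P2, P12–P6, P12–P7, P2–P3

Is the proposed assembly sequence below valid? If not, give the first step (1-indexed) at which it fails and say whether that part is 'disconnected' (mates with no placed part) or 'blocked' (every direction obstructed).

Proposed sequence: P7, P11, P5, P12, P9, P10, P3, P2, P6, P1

1. P7@(0, -1, 0) [+x clear] — {P7}
2. P11@(0, 0, 0) [-x clear] — {P11, P7}
3. P5@(0, 1, 0) [-x clear] — {P11, P5, P7}
4. P12@(0, -1, -1) [-x clear] — {P11, P12, P5, P7}
5. P9@(-1, 0, 0) [-x clear] — {P11, P12, P5, P7, P9}
6. P10@(0, -2, -1) [-x clear] — {P10, P11, P12, P5, P7, P9}
7. P3@(0, -2, -2) [-x clear] — {P10, P11, P12, P3, P5, P7, P9}
8. P2@(0, -1, -2) [+x clear] — {P10, P11, P12, P2, P3, P5, P7, P9}
9. P6@(0, 0, -1) [+x clear] — {P10, P11, P12, P2, P3, P5, P6, P7, P9}
10. P1@(-1, 0, -1) [-y clear] — {P1, P10, P11, P12, P2, P3, P5, P6, P7, P9}

Valid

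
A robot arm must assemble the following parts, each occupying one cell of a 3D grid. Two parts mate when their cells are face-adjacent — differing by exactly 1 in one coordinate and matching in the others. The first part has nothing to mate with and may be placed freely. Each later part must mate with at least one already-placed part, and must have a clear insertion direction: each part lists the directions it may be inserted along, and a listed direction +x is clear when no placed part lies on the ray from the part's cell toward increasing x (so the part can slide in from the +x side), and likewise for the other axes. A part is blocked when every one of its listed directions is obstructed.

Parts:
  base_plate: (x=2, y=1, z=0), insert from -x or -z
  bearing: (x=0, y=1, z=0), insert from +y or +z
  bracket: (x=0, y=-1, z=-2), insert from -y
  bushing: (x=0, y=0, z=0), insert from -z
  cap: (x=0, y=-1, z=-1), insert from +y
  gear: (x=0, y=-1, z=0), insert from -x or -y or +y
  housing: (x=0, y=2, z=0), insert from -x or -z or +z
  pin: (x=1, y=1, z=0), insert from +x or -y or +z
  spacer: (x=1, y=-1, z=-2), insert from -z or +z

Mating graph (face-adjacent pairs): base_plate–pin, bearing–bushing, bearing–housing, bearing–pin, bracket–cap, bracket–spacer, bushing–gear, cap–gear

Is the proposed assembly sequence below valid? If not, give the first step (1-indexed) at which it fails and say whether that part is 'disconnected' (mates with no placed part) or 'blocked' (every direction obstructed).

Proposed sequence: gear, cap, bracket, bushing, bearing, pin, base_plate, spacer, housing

Valid

1. gear@(0, -1, 0) [-x clear] — {gear}
2. cap@(0, -1, -1) [+y clear] — {cap, gear}
3. bracket@(0, -1, -2) [-y clear] — {bracket, cap, gear}
4. bushing@(0, 0, 0) [-z clear] — {bracket, bushing, cap, gear}
5. bearing@(0, 1, 0) [+y clear] — {bearing, bracket, bushing, cap, gear}
6. pin@(1, 1, 0) [+x clear] — {bearing, bracket, bushing, cap, gear, pin}
7. base_plate@(2, 1, 0) [-z clear] — {base_plate, bearing, bracket, bushing, cap, gear, pin}
8. spacer@(1, -1, -2) [-z clear] — {base_plate, bearing, bracket, bushing, cap, gear, pin, spacer}
9. housing@(0, 2, 0) [-x clear] — {base_plate, bearing, bracket, bushing, cap, gear, housing, pin, spacer}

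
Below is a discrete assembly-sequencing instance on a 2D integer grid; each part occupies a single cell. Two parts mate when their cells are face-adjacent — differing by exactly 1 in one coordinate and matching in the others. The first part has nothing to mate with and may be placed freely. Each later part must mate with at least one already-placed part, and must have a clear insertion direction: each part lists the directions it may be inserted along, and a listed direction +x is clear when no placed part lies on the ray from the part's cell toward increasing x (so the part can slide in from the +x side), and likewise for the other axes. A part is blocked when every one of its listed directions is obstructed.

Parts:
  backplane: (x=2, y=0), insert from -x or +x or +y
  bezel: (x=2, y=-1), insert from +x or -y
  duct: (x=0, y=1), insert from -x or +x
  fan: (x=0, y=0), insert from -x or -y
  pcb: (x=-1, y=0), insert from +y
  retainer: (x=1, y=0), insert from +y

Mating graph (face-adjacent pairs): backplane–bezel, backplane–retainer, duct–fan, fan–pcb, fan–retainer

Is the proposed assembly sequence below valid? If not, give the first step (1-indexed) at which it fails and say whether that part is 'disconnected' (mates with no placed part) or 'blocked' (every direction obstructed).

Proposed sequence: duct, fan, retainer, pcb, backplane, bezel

Valid

1. duct@(0, 1) [-x clear] — {duct}
2. fan@(0, 0) [-x clear] — {duct, fan}
3. retainer@(1, 0) [+y clear] — {duct, fan, retainer}
4. pcb@(-1, 0) [+y clear] — {duct, fan, pcb, retainer}
5. backplane@(2, 0) [+x clear] — {backplane, duct, fan, pcb, retainer}
6. bezel@(2, -1) [+x clear] — {backplane, bezel, duct, fan, pcb, retainer}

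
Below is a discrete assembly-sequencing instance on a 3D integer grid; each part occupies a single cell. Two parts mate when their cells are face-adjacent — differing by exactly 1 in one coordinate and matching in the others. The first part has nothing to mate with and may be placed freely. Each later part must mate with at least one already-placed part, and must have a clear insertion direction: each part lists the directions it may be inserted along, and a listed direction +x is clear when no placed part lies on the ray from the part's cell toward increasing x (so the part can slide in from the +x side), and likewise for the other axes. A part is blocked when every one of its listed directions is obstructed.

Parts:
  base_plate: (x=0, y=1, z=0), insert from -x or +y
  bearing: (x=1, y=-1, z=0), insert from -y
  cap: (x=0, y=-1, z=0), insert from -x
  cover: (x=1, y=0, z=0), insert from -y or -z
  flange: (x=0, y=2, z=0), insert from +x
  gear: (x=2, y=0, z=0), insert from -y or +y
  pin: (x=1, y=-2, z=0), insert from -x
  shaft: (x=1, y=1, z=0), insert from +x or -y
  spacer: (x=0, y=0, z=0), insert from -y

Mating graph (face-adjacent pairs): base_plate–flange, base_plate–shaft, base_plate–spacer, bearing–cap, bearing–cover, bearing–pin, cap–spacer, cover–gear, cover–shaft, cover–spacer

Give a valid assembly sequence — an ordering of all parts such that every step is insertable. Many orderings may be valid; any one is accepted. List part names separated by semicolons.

1. cover@(1, 0, 0) [-y clear] — {cover}
2. gear@(2, 0, 0) [-y clear] — {cover, gear}
3. spacer@(0, 0, 0) [-y clear] — {cover, gear, spacer}
4. bearing@(1, -1, 0) [-y clear] — {bearing, cover, gear, spacer}
5. pin@(1, -2, 0) [-x clear] — {bearing, cover, gear, pin, spacer}
6. cap@(0, -1, 0) [-x clear] — {bearing, cap, cover, gear, pin, spacer}
7. base_plate@(0, 1, 0) [-x clear] — {base_plate, bearing, cap, cover, gear, pin, spacer}
8. flange@(0, 2, 0) [+x clear] — {base_plate, bearing, cap, cover, flange, gear, pin, spacer}
9. shaft@(1, 1, 0) [+x clear] — {base_plate, bearing, cap, cover, flange, gear, pin, shaft, spacer}

cover; gear; spacer; bearing; pin; cap; base_plate; flange; shaft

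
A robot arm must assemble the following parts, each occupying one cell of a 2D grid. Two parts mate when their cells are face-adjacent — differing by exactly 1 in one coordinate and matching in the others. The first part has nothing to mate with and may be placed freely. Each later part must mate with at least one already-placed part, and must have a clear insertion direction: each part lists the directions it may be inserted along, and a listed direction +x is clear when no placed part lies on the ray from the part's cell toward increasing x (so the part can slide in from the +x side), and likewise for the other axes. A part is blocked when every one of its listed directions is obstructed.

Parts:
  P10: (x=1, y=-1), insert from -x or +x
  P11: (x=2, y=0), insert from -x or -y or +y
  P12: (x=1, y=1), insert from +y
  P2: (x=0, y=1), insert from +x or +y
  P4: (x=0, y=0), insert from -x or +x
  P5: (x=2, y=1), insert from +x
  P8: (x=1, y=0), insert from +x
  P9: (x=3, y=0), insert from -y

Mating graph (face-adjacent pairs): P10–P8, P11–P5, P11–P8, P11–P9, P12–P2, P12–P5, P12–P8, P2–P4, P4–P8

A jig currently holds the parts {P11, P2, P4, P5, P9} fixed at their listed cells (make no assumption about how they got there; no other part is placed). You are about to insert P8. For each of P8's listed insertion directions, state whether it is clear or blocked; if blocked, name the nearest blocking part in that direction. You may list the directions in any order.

+x: blocked by P11

+x: nearest on ray is P11@(2, 0) ⇒ blocked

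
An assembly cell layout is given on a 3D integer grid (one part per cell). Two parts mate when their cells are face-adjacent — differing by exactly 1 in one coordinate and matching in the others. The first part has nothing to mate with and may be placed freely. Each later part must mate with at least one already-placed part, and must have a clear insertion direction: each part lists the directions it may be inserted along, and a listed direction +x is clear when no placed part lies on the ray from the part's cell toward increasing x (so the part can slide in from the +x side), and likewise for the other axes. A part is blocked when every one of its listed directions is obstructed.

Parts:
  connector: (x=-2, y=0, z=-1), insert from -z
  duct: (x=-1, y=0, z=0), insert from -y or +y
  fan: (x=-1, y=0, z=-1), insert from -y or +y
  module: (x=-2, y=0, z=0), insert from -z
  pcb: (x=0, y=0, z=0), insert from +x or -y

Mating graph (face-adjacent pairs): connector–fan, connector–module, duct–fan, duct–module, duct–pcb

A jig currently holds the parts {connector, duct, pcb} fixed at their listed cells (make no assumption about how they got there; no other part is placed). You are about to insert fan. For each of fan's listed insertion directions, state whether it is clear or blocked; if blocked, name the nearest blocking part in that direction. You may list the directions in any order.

-y: ray from fan(-1, 0, -1) has no placed part ⇒ clear
+y: ray from fan(-1, 0, -1) has no placed part ⇒ clear

+y: clear; -y: clear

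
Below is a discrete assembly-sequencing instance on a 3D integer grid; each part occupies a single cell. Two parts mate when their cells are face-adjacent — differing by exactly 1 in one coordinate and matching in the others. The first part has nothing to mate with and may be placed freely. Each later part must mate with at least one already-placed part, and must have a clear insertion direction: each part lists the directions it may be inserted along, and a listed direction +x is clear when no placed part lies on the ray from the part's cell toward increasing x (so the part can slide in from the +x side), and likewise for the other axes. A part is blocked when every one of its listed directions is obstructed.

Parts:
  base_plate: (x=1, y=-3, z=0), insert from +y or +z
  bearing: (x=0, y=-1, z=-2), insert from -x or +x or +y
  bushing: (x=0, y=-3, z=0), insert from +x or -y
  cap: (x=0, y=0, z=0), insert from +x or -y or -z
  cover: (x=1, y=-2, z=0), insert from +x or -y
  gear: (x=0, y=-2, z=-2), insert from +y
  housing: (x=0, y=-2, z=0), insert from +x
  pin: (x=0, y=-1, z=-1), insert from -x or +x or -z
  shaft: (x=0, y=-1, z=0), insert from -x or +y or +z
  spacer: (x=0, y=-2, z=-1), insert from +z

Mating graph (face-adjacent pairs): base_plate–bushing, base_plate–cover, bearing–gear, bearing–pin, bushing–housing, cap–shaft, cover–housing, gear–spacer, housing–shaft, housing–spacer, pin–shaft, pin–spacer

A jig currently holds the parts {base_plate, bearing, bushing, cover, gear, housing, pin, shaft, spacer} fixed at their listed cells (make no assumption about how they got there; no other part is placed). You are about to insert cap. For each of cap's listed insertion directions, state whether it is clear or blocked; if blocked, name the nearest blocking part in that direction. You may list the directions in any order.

+x: clear; -y: blocked by shaft; -z: clear

+x: ray from cap(0, 0, 0) has no placed part ⇒ clear
-y: nearest on ray is shaft@(0, -1, 0) ⇒ blocked
-z: ray from cap(0, 0, 0) has no placed part ⇒ clear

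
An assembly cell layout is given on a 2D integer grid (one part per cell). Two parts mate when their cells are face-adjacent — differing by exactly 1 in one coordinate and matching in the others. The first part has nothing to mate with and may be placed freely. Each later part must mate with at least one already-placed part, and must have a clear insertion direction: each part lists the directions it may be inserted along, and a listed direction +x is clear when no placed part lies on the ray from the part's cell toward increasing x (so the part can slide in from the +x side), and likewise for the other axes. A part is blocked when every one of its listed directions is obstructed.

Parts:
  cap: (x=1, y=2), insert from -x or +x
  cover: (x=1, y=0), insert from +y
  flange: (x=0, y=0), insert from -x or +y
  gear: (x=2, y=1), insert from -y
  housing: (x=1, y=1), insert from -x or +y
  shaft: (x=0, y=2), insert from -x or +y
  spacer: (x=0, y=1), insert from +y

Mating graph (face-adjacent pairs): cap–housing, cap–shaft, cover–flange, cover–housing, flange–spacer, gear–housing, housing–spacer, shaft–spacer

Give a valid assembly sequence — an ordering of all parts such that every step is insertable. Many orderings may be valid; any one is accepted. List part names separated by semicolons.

1. cover@(1, 0) [+y clear] — {cover}
2. housing@(1, 1) [-x clear] — {cover, housing}
3. flange@(0, 0) [-x clear] — {cover, flange, housing}
4. cap@(1, 2) [-x clear] — {cap, cover, flange, housing}
5. spacer@(0, 1) [+y clear] — {cap, cover, flange, housing, spacer}
6. shaft@(0, 2) [-x clear] — {cap, cover, flange, housing, shaft, spacer}
7. gear@(2, 1) [-y clear] — {cap, cover, flange, gear, housing, shaft, spacer}

cover; housing; flange; cap; spacer; shaft; gear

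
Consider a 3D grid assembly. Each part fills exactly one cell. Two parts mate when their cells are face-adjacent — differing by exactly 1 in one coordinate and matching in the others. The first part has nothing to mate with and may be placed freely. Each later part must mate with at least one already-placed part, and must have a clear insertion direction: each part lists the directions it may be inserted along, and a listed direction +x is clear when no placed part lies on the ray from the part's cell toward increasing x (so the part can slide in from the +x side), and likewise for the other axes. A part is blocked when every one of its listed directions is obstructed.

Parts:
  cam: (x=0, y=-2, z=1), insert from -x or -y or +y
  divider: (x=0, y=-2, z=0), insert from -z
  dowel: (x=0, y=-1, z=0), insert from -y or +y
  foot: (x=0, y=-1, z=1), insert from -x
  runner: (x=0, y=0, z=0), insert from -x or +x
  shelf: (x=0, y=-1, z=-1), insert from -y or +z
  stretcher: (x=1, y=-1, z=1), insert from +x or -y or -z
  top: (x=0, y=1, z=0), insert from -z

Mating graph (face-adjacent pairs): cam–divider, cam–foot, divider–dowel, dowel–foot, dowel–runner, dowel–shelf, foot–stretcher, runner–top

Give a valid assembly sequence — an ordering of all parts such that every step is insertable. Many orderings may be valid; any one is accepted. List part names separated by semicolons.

1. cam@(0, -2, 1) [-x clear] — {cam}
2. divider@(0, -2, 0) [-z clear] — {cam, divider}
3. dowel@(0, -1, 0) [+y clear] — {cam, divider, dowel}
4. foot@(0, -1, 1) [-x clear] — {cam, divider, dowel, foot}
5. runner@(0, 0, 0) [-x clear] — {cam, divider, dowel, foot, runner}
6. top@(0, 1, 0) [-z clear] — {cam, divider, dowel, foot, runner, top}
7. shelf@(0, -1, -1) [-y clear] — {cam, divider, dowel, foot, runner, shelf, top}
8. stretcher@(1, -1, 1) [+x clear] — {cam, divider, dowel, foot, runner, shelf, stretcher, top}

cam; divider; dowel; foot; runner; top; shelf; stretcher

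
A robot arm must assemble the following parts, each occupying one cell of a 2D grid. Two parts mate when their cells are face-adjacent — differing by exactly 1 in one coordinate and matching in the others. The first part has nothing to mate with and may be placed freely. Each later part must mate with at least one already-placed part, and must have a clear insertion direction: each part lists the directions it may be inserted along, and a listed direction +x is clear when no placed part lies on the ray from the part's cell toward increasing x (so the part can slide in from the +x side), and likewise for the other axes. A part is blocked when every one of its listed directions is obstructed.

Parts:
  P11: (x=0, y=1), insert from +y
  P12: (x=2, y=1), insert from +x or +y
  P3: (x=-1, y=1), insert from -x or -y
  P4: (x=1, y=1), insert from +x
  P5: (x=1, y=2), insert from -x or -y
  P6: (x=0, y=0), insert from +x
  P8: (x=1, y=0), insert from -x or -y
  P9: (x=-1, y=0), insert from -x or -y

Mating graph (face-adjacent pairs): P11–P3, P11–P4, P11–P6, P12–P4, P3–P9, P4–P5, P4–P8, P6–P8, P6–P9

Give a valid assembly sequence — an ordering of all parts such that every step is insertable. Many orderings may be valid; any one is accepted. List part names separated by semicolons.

P11; P4; P5; P12; P3; P9; P6; P8

1. P11@(0, 1) [+y clear] — {P11}
2. P4@(1, 1) [+x clear] — {P11, P4}
3. P5@(1, 2) [-x clear] — {P11, P4, P5}
4. P12@(2, 1) [+x clear] — {P11, P12, P4, P5}
5. P3@(-1, 1) [-x clear] — {P11, P12, P3, P4, P5}
6. P9@(-1, 0) [-x clear] — {P11, P12, P3, P4, P5, P9}
7. P6@(0, 0) [+x clear] — {P11, P12, P3, P4, P5, P6, P9}
8. P8@(1, 0) [-y clear] — {P11, P12, P3, P4, P5, P6, P8, P9}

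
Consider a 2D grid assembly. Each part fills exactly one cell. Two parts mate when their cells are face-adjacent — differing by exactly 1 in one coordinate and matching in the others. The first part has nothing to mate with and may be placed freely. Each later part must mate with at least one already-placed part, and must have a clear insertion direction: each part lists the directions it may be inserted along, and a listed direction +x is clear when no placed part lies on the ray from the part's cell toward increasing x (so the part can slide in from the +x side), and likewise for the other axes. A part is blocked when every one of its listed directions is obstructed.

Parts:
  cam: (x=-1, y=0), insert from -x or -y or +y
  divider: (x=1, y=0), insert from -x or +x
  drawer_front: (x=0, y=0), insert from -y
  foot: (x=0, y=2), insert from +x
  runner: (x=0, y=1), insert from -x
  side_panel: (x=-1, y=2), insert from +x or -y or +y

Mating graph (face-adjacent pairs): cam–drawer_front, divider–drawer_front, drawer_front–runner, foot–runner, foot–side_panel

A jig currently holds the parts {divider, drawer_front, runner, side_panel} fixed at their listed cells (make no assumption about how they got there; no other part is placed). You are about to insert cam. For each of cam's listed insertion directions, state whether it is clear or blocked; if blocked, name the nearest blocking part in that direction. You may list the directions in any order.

+y: blocked by side_panel; -x: clear; -y: clear

-x: ray from cam(-1, 0) has no placed part ⇒ clear
-y: ray from cam(-1, 0) has no placed part ⇒ clear
+y: nearest on ray is side_panel@(-1, 2) ⇒ blocked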